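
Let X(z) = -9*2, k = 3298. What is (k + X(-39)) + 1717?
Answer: 4997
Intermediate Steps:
X(z) = -18
(k + X(-39)) + 1717 = (3298 - 18) + 1717 = 3280 + 1717 = 4997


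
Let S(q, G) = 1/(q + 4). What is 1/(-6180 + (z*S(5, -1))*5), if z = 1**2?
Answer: -9/55615 ≈ -0.00016183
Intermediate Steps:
S(q, G) = 1/(4 + q)
z = 1
1/(-6180 + (z*S(5, -1))*5) = 1/(-6180 + (1/(4 + 5))*5) = 1/(-6180 + (1/9)*5) = 1/(-6180 + 5/9) = 1/(-55615/9) = -9/55615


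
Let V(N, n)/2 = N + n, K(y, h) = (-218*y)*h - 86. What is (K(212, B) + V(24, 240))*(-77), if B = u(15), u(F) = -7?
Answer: -24944458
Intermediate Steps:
B = -7
K(y, h) = -86 - 218*h*y (K(y, h) = -218*h*y - 86 = -86 - 218*h*y)
V(N, n) = 2*N + 2*n (V(N, n) = 2*(N + n) = 2*N + 2*n)
(K(212, B) + V(24, 240))*(-77) = ((-86 - 218*(-7)*212) + (2*24 + 2*240))*(-77) = ((-86 + 323512) + (48 + 480))*(-77) = (323426 + 528)*(-77) = 323954*(-77) = -24944458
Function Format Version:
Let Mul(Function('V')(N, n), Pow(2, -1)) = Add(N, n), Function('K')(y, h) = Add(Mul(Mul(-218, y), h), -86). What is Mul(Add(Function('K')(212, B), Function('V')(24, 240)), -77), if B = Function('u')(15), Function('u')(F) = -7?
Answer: -24944458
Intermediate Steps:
B = -7
Function('K')(y, h) = Add(-86, Mul(-218, h, y)) (Function('K')(y, h) = Add(Mul(-218, h, y), -86) = Add(-86, Mul(-218, h, y)))
Function('V')(N, n) = Add(Mul(2, N), Mul(2, n)) (Function('V')(N, n) = Mul(2, Add(N, n)) = Add(Mul(2, N), Mul(2, n)))
Mul(Add(Function('K')(212, B), Function('V')(24, 240)), -77) = Mul(Add(Add(-86, Mul(-218, -7, 212)), Add(Mul(2, 24), Mul(2, 240))), -77) = Mul(Add(Add(-86, 323512), Add(48, 480)), -77) = Mul(Add(323426, 528), -77) = Mul(323954, -77) = -24944458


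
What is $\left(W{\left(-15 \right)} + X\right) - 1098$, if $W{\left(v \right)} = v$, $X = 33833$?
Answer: $32720$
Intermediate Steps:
$\left(W{\left(-15 \right)} + X\right) - 1098 = \left(-15 + 33833\right) - 1098 = 33818 - 1098 = 32720$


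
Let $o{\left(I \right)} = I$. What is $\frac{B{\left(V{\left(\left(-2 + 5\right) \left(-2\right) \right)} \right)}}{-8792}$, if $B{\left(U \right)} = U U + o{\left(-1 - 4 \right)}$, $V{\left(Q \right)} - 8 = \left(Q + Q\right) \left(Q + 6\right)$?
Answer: $- \frac{59}{8792} \approx -0.0067106$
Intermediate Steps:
$V{\left(Q \right)} = 8 + 2 Q \left(6 + Q\right)$ ($V{\left(Q \right)} = 8 + \left(Q + Q\right) \left(Q + 6\right) = 8 + 2 Q \left(6 + Q\right)$)
$B{\left(U \right)} = -5 + U^{2}$ ($B{\left(U \right)} = U U - 5 = U^{2} - 5 = -5 + U^{2}$)
$\frac{B{\left(V{\left(\left(-2 + 5\right) \left(-2\right) \right)} \right)}}{-8792} = \frac{-5 + \left(8 + 2 \left(\left(-2 + 5\right) \left(-2\right)\right)^{2} + 12 \left(-2 + 5\right) \left(-2\right)\right)^{2}}{-8792} = \left(-5 + \left(8 + 2 \left(3 \left(-2\right)\right)^{2} + 12 \cdot 3 \left(-2\right)\right)^{2}\right) \left(- \frac{1}{8792}\right) = \left(-5 + \left(8 + 2 \left(-6\right)^{2} + 12 \left(-6\right)\right)^{2}\right) \left(- \frac{1}{8792}\right) = \left(-5 + \left(8 + 2 \cdot 36 - 72\right)^{2}\right) \left(- \frac{1}{8792}\right) = \left(-5 + \left(8 + 72 - 72\right)^{2}\right) \left(- \frac{1}{8792}\right) = \left(-5 + 8^{2}\right) \left(- \frac{1}{8792}\right) = \left(-5 + 64\right) \left(- \frac{1}{8792}\right) = 59 \left(- \frac{1}{8792}\right) = - \frac{59}{8792}$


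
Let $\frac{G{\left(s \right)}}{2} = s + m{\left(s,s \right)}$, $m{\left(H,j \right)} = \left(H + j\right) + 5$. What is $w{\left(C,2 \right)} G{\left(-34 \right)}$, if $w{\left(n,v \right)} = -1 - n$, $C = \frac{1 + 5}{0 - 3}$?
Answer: $-194$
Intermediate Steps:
$C = -2$ ($C = \frac{6}{-3} = 6 \left(- \frac{1}{3}\right) = -2$)
$m{\left(H,j \right)} = 5 + H + j$
$G{\left(s \right)} = 10 + 6 s$ ($G{\left(s \right)} = 2 \left(s + \left(5 + s + s\right)\right) = 2 \left(s + \left(5 + 2 s\right)\right) = 2 \left(5 + 3 s\right) = 10 + 6 s$)
$w{\left(C,2 \right)} G{\left(-34 \right)} = \left(-1 - -2\right) \left(10 + 6 \left(-34\right)\right) = \left(-1 + 2\right) \left(10 - 204\right) = 1 \left(-194\right) = -194$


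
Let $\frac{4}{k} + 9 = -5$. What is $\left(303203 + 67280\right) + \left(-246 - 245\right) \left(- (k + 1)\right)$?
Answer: $\frac{2595836}{7} \approx 3.7083 \cdot 10^{5}$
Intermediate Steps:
$k = - \frac{2}{7}$ ($k = \frac{4}{-9 - 5} = \frac{4}{-14} = 4 \left(- \frac{1}{14}\right) = - \frac{2}{7} \approx -0.28571$)
$\left(303203 + 67280\right) + \left(-246 - 245\right) \left(- (k + 1)\right) = \left(303203 + 67280\right) + \left(-246 - 245\right) \left(- (- \frac{2}{7} + 1)\right) = 370483 - 491 \left(\left(-1\right) \frac{5}{7}\right) = 370483 - - \frac{2455}{7} = 370483 + \frac{2455}{7} = \frac{2595836}{7}$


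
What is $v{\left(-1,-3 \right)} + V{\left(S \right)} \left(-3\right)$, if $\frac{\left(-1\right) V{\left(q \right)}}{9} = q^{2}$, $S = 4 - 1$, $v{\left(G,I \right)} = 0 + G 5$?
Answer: $238$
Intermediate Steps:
$v{\left(G,I \right)} = 5 G$ ($v{\left(G,I \right)} = 0 + 5 G = 5 G$)
$S = 3$ ($S = 4 - 1 = 3$)
$V{\left(q \right)} = - 9 q^{2}$
$v{\left(-1,-3 \right)} + V{\left(S \right)} \left(-3\right) = 5 \left(-1\right) + - 9 \cdot 3^{2} \left(-3\right) = -5 + \left(-9\right) 9 \left(-3\right) = -5 - -243 = -5 + 243 = 238$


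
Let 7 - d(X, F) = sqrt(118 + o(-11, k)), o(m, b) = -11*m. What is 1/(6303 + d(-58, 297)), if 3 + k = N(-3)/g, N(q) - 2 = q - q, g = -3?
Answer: 6310/39815861 + sqrt(239)/39815861 ≈ 0.00015887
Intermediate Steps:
N(q) = 2 (N(q) = 2 + (q - q) = 2 + 0 = 2)
k = -11/3 (k = -3 + 2/(-3) = -3 + 2*(-1/3) = -3 - 2/3 = -11/3 ≈ -3.6667)
d(X, F) = 7 - sqrt(239) (d(X, F) = 7 - sqrt(118 - 11*(-11)) = 7 - sqrt(118 + 121) = 7 - sqrt(239))
1/(6303 + d(-58, 297)) = 1/(6303 + (7 - sqrt(239))) = 1/(6310 - sqrt(239))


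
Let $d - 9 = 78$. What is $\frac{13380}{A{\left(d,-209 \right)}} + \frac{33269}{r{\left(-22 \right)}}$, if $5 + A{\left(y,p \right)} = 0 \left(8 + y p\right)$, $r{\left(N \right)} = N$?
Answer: $- \frac{92141}{22} \approx -4188.2$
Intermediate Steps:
$d = 87$ ($d = 9 + 78 = 87$)
$A{\left(y,p \right)} = -5$ ($A{\left(y,p \right)} = -5 + 0 \left(8 + y p\right) = -5 + 0 \left(8 + p y\right) = -5 + 0 = -5$)
$\frac{13380}{A{\left(d,-209 \right)}} + \frac{33269}{r{\left(-22 \right)}} = \frac{13380}{-5} + \frac{33269}{-22} = 13380 \left(- \frac{1}{5}\right) + 33269 \left(- \frac{1}{22}\right) = -2676 - \frac{33269}{22} = - \frac{92141}{22}$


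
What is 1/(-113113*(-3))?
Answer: 1/339339 ≈ 2.9469e-6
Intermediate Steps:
1/(-113113*(-3)) = 1/339339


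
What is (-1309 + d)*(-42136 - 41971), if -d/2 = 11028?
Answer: 1965160055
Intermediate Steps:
d = -22056 (d = -2*11028 = -22056)
(-1309 + d)*(-42136 - 41971) = (-1309 - 22056)*(-42136 - 41971) = -23365*(-84107) = 1965160055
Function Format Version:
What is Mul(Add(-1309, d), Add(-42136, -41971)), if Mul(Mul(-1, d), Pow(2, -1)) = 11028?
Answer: 1965160055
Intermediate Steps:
d = -22056 (d = Mul(-2, 11028) = -22056)
Mul(Add(-1309, d), Add(-42136, -41971)) = Mul(Add(-1309, -22056), Add(-42136, -41971)) = Mul(-23365, -84107) = 1965160055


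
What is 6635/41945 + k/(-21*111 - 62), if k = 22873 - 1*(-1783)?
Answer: -203663673/20074877 ≈ -10.145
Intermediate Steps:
k = 24656 (k = 22873 + 1783 = 24656)
6635/41945 + k/(-21*111 - 62) = 6635/41945 + 24656/(-21*111 - 62) = 6635*(1/41945) + 24656/(-2331 - 62) = 1327/8389 + 24656/(-2393) = 1327/8389 + 24656*(-1/2393) = 1327/8389 - 24656/2393 = -203663673/20074877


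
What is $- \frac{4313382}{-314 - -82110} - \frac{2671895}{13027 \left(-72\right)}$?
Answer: $- \frac{956790110797}{19180016856} \approx -49.885$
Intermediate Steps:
$- \frac{4313382}{-314 - -82110} - \frac{2671895}{13027 \left(-72\right)} = - \frac{4313382}{-314 + 82110} - \frac{2671895}{-937944} = - \frac{4313382}{81796} - - \frac{2671895}{937944} = \left(-4313382\right) \frac{1}{81796} + \frac{2671895}{937944} = - \frac{2156691}{40898} + \frac{2671895}{937944} = - \frac{956790110797}{19180016856}$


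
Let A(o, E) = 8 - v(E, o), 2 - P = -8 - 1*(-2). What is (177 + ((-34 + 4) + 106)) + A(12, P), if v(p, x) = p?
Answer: 253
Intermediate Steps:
P = 8 (P = 2 - (-8 - 1*(-2)) = 2 - (-8 + 2) = 2 - 1*(-6) = 2 + 6 = 8)
A(o, E) = 8 - E
(177 + ((-34 + 4) + 106)) + A(12, P) = (177 + ((-34 + 4) + 106)) + (8 - 1*8) = (177 + (-30 + 106)) + (8 - 8) = (177 + 76) + 0 = 253 + 0 = 253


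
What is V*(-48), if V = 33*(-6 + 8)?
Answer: -3168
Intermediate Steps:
V = 66 (V = 33*2 = 66)
V*(-48) = 66*(-48) = -3168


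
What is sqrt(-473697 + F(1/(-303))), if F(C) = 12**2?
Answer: 3*I*sqrt(52617) ≈ 688.15*I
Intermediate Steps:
F(C) = 144
sqrt(-473697 + F(1/(-303))) = sqrt(-473697 + 144) = sqrt(-473553) = 3*I*sqrt(52617)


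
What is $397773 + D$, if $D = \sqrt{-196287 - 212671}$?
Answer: $397773 + i \sqrt{408958} \approx 3.9777 \cdot 10^{5} + 639.5 i$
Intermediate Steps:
$D = i \sqrt{408958}$ ($D = \sqrt{-408958} = i \sqrt{408958} \approx 639.5 i$)
$397773 + D = 397773 + i \sqrt{408958}$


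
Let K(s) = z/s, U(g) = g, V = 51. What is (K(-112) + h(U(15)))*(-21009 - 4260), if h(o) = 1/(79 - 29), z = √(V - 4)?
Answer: -25269/50 + 25269*√47/112 ≈ 1041.4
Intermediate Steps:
z = √47 (z = √(51 - 4) = √47 ≈ 6.8557)
K(s) = √47/s
h(o) = 1/50
(K(-112) + h(U(15)))*(-21009 - 4260) = (√47/(-112) + 1/50)*(-21009 - 4260) = (√47*(-1/112) + 1/50)*(-25269) = (-√47/112 + 1/50)*(-25269) = (1/50 - √47/112)*(-25269) = -25269/50 + 25269*√47/112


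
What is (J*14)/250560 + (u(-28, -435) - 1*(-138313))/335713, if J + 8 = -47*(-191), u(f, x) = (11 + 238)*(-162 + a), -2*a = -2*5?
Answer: 33507350879/42058124640 ≈ 0.79669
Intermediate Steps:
a = 5 (a = -(-1)*5 = -1/2*(-10) = 5)
u(f, x) = -39093 (u(f, x) = (11 + 238)*(-162 + 5) = 249*(-157) = -39093)
J = 8969 (J = -8 - 47*(-191) = -8 + 8977 = 8969)
(J*14)/250560 + (u(-28, -435) - 1*(-138313))/335713 = (8969*14)/250560 + (-39093 - 1*(-138313))/335713 = 125566*(1/250560) + (-39093 + 138313)*(1/335713) = 62783/125280 + 99220*(1/335713) = 62783/125280 + 99220/335713 = 33507350879/42058124640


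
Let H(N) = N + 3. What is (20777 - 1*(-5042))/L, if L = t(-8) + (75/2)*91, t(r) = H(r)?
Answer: 51638/6815 ≈ 7.5771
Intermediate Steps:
H(N) = 3 + N
t(r) = 3 + r
L = 6815/2 (L = (3 - 8) + (75/2)*91 = -5 + (75*(½))*91 = -5 + (75/2)*91 = -5 + 6825/2 = 6815/2 ≈ 3407.5)
(20777 - 1*(-5042))/L = (20777 - 1*(-5042))/(6815/2) = (20777 + 5042)*(2/6815) = 25819*(2/6815) = 51638/6815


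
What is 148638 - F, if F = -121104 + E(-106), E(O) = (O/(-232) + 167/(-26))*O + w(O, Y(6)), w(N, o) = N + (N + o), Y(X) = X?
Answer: 203063951/754 ≈ 2.6932e+5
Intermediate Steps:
w(N, o) = o + 2*N
E(O) = 6 + 2*O + O*(-167/26 - O/232) (E(O) = (O/(-232) + 167/(-26))*O + (6 + 2*O) = (O*(-1/232) + 167*(-1/26))*O + (6 + 2*O) = (-O/232 - 167/26)*O + (6 + 2*O) = (-167/26 - O/232)*O + (6 + 2*O) = O*(-167/26 - O/232) + (6 + 2*O) = 6 + 2*O + O*(-167/26 - O/232))
F = -90990899/754 (F = -121104 + (6 - 115/26*(-106) - 1/232*(-106)**2) = -121104 + (6 + 6095/13 - 1/232*11236) = -121104 + (6 + 6095/13 - 2809/58) = -121104 + 321517/754 = -90990899/754 ≈ -1.2068e+5)
148638 - F = 148638 - 1*(-90990899/754) = 148638 + 90990899/754 = 203063951/754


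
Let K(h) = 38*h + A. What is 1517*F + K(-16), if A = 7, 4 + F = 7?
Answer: 3950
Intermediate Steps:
F = 3 (F = -4 + 7 = 3)
K(h) = 7 + 38*h (K(h) = 38*h + 7 = 7 + 38*h)
1517*F + K(-16) = 1517*3 + (7 + 38*(-16)) = 4551 + (7 - 608) = 4551 - 601 = 3950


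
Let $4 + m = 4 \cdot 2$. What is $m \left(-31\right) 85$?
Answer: $-10540$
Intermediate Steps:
$m = 4$ ($m = -4 + 4 \cdot 2 = -4 + 8 = 4$)
$m \left(-31\right) 85 = 4 \left(-31\right) 85 = \left(-124\right) 85 = -10540$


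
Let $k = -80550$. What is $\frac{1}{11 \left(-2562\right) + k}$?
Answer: $- \frac{1}{108732} \approx -9.1969 \cdot 10^{-6}$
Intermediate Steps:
$\frac{1}{11 \left(-2562\right) + k} = \frac{1}{11 \left(-2562\right) - 80550} = \frac{1}{-28182 - 80550} = \frac{1}{-108732} = - \frac{1}{108732}$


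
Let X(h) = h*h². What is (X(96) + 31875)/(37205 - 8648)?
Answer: 305537/9519 ≈ 32.098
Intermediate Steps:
X(h) = h³
(X(96) + 31875)/(37205 - 8648) = (96³ + 31875)/(37205 - 8648) = (884736 + 31875)/28557 = 916611*(1/28557) = 305537/9519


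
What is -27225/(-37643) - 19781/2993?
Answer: -663131758/112665499 ≈ -5.8858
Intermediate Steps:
-27225/(-37643) - 19781/2993 = -27225*(-1/37643) - 19781*1/2993 = 27225/37643 - 19781/2993 = -663131758/112665499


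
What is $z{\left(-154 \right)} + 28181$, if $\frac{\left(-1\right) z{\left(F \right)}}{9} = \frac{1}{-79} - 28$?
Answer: $\frac{2246216}{79} \approx 28433.0$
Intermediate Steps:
$z{\left(F \right)} = \frac{19917}{79}$ ($z{\left(F \right)} = - 9 \left(\frac{1}{-79} - 28\right) = - 9 \left(- \frac{1}{79} - 28\right) = \left(-9\right) \left(- \frac{2213}{79}\right) = \frac{19917}{79}$)
$z{\left(-154 \right)} + 28181 = \frac{19917}{79} + 28181 = \frac{2246216}{79}$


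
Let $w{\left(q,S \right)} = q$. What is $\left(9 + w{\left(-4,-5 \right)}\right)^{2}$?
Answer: $25$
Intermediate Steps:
$\left(9 + w{\left(-4,-5 \right)}\right)^{2} = \left(9 - 4\right)^{2} = 5^{2} = 25$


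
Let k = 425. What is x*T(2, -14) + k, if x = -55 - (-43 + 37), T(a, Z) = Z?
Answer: 1111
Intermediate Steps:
x = -49 (x = -55 - 1*(-6) = -55 + 6 = -49)
x*T(2, -14) + k = -49*(-14) + 425 = 686 + 425 = 1111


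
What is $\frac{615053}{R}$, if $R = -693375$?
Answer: $- \frac{615053}{693375} \approx -0.88704$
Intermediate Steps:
$\frac{615053}{R} = \frac{615053}{-693375} = 615053 \left(- \frac{1}{693375}\right) = - \frac{615053}{693375}$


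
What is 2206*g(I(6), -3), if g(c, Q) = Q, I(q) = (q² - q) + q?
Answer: -6618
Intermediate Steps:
I(q) = q²
2206*g(I(6), -3) = 2206*(-3) = -6618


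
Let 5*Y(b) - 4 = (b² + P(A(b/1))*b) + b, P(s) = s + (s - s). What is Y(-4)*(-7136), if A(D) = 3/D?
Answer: -135584/5 ≈ -27117.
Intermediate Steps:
P(s) = s (P(s) = s + 0 = s)
Y(b) = 7/5 + b/5 + b²/5 (Y(b) = ⅘ + ((b² + (3/((b/1)))*b) + b)/5 = ⅘ + ((b² + (3/((b*1)))*b) + b)/5 = ⅘ + ((b² + (3/b)*b) + b)/5 = ⅘ + ((b² + 3) + b)/5 = ⅘ + ((3 + b²) + b)/5 = ⅘ + (3 + b + b²)/5 = ⅘ + (⅗ + b/5 + b²/5) = 7/5 + b/5 + b²/5)
Y(-4)*(-7136) = (7/5 + (⅕)*(-4) + (⅕)*(-4)²)*(-7136) = (7/5 - ⅘ + (⅕)*16)*(-7136) = (7/5 - ⅘ + 16/5)*(-7136) = (19/5)*(-7136) = -135584/5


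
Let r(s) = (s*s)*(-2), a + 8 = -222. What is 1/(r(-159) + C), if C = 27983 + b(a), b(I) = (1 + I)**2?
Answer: 1/29862 ≈ 3.3487e-5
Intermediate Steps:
a = -230 (a = -8 - 222 = -230)
r(s) = -2*s**2 (r(s) = s**2*(-2) = -2*s**2)
C = 80424 (C = 27983 + (1 - 230)**2 = 27983 + (-229)**2 = 27983 + 52441 = 80424)
1/(r(-159) + C) = 1/(-2*(-159)**2 + 80424) = 1/(-2*25281 + 80424) = 1/(-50562 + 80424) = 1/29862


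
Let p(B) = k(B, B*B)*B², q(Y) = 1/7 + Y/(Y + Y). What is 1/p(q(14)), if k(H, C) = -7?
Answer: -28/81 ≈ -0.34568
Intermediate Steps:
q(Y) = 9/14 (q(Y) = 1*(⅐) + Y/((2*Y)) = ⅐ + Y*(1/(2*Y)) = ⅐ + ½ = 9/14)
p(B) = -7*B²
1/p(q(14)) = 1/(-7*(9/14)²) = 1/(-7*81/196) = 1/(-81/28) = -28/81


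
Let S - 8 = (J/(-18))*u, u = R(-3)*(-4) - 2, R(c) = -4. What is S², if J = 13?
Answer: 361/81 ≈ 4.4568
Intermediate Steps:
u = 14 (u = -4*(-4) - 2 = 16 - 2 = 14)
S = -19/9 (S = 8 + (13/(-18))*14 = 8 + (13*(-1/18))*14 = 8 - 13/18*14 = 8 - 91/9 = -19/9 ≈ -2.1111)
S² = (-19/9)² = 361/81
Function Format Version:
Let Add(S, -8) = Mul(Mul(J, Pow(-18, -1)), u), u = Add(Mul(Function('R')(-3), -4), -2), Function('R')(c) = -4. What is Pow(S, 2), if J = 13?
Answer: Rational(361, 81) ≈ 4.4568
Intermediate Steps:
u = 14 (u = Add(Mul(-4, -4), -2) = Add(16, -2) = 14)
S = Rational(-19, 9) (S = Add(8, Mul(Mul(13, Pow(-18, -1)), 14)) = Add(8, Mul(Mul(13, Rational(-1, 18)), 14)) = Add(8, Mul(Rational(-13, 18), 14)) = Add(8, Rational(-91, 9)) = Rational(-19, 9) ≈ -2.1111)
Pow(S, 2) = Pow(Rational(-19, 9), 2) = Rational(361, 81)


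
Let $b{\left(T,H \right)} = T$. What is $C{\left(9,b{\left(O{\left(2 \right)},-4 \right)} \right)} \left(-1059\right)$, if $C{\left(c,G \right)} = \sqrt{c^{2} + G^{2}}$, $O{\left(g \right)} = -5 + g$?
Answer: $- 3177 \sqrt{10} \approx -10047.0$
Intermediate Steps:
$C{\left(c,G \right)} = \sqrt{G^{2} + c^{2}}$
$C{\left(9,b{\left(O{\left(2 \right)},-4 \right)} \right)} \left(-1059\right) = \sqrt{\left(-5 + 2\right)^{2} + 9^{2}} \left(-1059\right) = \sqrt{\left(-3\right)^{2} + 81} \left(-1059\right) = \sqrt{9 + 81} \left(-1059\right) = \sqrt{90} \left(-1059\right) = 3 \sqrt{10} \left(-1059\right) = - 3177 \sqrt{10}$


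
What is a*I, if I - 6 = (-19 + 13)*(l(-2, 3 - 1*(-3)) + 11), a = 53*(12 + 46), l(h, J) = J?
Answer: -295104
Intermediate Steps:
a = 3074 (a = 53*58 = 3074)
I = -96 (I = 6 + (-19 + 13)*((3 - 1*(-3)) + 11) = 6 - 6*((3 + 3) + 11) = 6 - 6*(6 + 11) = 6 - 6*17 = 6 - 102 = -96)
a*I = 3074*(-96) = -295104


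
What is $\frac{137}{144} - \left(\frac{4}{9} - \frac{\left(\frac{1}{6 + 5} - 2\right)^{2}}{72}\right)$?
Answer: $\frac{9715}{17424} \approx 0.55756$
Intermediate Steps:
$\frac{137}{144} - \left(\frac{4}{9} - \frac{\left(\frac{1}{6 + 5} - 2\right)^{2}}{72}\right) = 137 \cdot \frac{1}{144} - \left(\frac{4}{9} - \left(\frac{1}{11} - 2\right)^{2} \cdot \frac{1}{72}\right) = \frac{137}{144} - \left(\frac{4}{9} - \left(\frac{1}{11} - 2\right)^{2} \cdot \frac{1}{72}\right) = \frac{137}{144} - \left(\frac{4}{9} - \left(- \frac{21}{11}\right)^{2} \cdot \frac{1}{72}\right) = \frac{137}{144} + \left(\frac{441}{121} \cdot \frac{1}{72} - \frac{4}{9}\right) = \frac{137}{144} + \left(\frac{49}{968} - \frac{4}{9}\right) = \frac{137}{144} - \frac{3431}{8712} = \frac{9715}{17424}$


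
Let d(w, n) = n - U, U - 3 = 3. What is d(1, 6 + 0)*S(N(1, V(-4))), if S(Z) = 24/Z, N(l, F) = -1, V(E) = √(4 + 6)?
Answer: 0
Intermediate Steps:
U = 6 (U = 3 + 3 = 6)
V(E) = √10
d(w, n) = -6 + n (d(w, n) = n - 1*6 = n - 6 = -6 + n)
d(1, 6 + 0)*S(N(1, V(-4))) = (-6 + (6 + 0))*(24/(-1)) = (-6 + 6)*(24*(-1)) = 0*(-24) = 0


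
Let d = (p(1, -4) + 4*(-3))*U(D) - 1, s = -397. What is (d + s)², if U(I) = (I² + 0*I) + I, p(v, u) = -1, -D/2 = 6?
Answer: 4468996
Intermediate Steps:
D = -12 (D = -2*6 = -12)
U(I) = I + I² (U(I) = (I² + 0) + I = I² + I = I + I²)
d = -1717 (d = (-1 + 4*(-3))*(-12*(1 - 12)) - 1 = (-1 - 12)*(-12*(-11)) - 1 = -13*132 - 1 = -1716 - 1 = -1717)
(d + s)² = (-1717 - 397)² = (-2114)² = 4468996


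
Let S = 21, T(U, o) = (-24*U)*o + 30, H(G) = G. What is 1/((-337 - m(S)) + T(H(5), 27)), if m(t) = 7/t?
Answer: -3/10642 ≈ -0.00028190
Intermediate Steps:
T(U, o) = 30 - 24*U*o (T(U, o) = -24*U*o + 30 = 30 - 24*U*o)
1/((-337 - m(S)) + T(H(5), 27)) = 1/((-337 - 7/21) + (30 - 24*5*27)) = 1/((-337 - 7/21) + (30 - 3240)) = 1/((-337 - 1*⅓) - 3210) = 1/((-337 - ⅓) - 3210) = 1/(-1012/3 - 3210) = 1/(-10642/3) = -3/10642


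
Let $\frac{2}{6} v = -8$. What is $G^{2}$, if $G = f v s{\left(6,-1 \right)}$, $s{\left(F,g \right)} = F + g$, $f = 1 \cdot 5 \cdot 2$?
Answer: $1440000$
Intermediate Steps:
$v = -24$ ($v = 3 \left(-8\right) = -24$)
$f = 10$ ($f = 5 \cdot 2 = 10$)
$G = -1200$ ($G = 10 \left(-24\right) \left(6 - 1\right) = \left(-240\right) 5 = -1200$)
$G^{2} = \left(-1200\right)^{2} = 1440000$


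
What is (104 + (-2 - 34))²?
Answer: 4624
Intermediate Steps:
(104 + (-2 - 34))² = (104 - 36)² = 68² = 4624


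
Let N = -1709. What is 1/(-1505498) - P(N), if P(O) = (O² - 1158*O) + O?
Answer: -7373920171013/1505498 ≈ -4.8980e+6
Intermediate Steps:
P(O) = O² - 1157*O
1/(-1505498) - P(N) = 1/(-1505498) - (-1709)*(-1157 - 1709) = -1/1505498 - (-1709)*(-2866) = -1/1505498 - 1*4897994 = -1/1505498 - 4897994 = -7373920171013/1505498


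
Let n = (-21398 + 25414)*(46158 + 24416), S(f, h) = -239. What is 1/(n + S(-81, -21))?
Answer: 1/283424945 ≈ 3.5283e-9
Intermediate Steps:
n = 283425184 (n = 4016*70574 = 283425184)
1/(n + S(-81, -21)) = 1/(283425184 - 239) = 1/283424945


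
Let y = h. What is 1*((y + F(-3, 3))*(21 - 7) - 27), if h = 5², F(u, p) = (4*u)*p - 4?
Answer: -237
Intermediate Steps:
F(u, p) = -4 + 4*p*u (F(u, p) = 4*p*u - 4 = -4 + 4*p*u)
h = 25
y = 25
1*((y + F(-3, 3))*(21 - 7) - 27) = 1*((25 + (-4 + 4*3*(-3)))*(21 - 7) - 27) = 1*((25 + (-4 - 36))*14 - 27) = 1*((25 - 40)*14 - 27) = 1*(-15*14 - 27) = 1*(-210 - 27) = 1*(-237) = -237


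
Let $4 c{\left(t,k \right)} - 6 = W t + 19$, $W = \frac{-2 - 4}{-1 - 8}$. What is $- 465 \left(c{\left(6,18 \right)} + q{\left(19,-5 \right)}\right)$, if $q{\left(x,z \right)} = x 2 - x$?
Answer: $- \frac{48825}{4} \approx -12206.0$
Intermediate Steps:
$W = \frac{2}{3}$ ($W = - \frac{6}{-9} = \left(-6\right) \left(- \frac{1}{9}\right) = \frac{2}{3} \approx 0.66667$)
$q{\left(x,z \right)} = x$ ($q{\left(x,z \right)} = 2 x - x = x$)
$c{\left(t,k \right)} = \frac{25}{4} + \frac{t}{6}$ ($c{\left(t,k \right)} = \frac{3}{2} + \frac{\frac{2 t}{3} + 19}{4} = \frac{3}{2} + \frac{19 + \frac{2 t}{3}}{4} = \frac{3}{2} + \left(\frac{19}{4} + \frac{t}{6}\right) = \frac{25}{4} + \frac{t}{6}$)
$- 465 \left(c{\left(6,18 \right)} + q{\left(19,-5 \right)}\right) = - 465 \left(\left(\frac{25}{4} + \frac{1}{6} \cdot 6\right) + 19\right) = - 465 \left(\left(\frac{25}{4} + 1\right) + 19\right) = - 465 \left(\frac{29}{4} + 19\right) = \left(-465\right) \frac{105}{4} = - \frac{48825}{4}$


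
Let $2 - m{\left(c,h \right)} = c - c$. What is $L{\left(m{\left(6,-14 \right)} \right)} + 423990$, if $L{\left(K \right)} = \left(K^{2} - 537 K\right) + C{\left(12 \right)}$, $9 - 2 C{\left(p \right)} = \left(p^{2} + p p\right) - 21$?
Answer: $422791$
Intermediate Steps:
$m{\left(c,h \right)} = 2$ ($m{\left(c,h \right)} = 2 - \left(c - c\right) = 2 - 0 = 2 + 0 = 2$)
$C{\left(p \right)} = 15 - p^{2}$ ($C{\left(p \right)} = \frac{9}{2} - \frac{\left(p^{2} + p p\right) - 21}{2} = \frac{9}{2} - \frac{\left(p^{2} + p^{2}\right) - 21}{2} = \frac{9}{2} - \frac{2 p^{2} - 21}{2} = \frac{9}{2} - \frac{-21 + 2 p^{2}}{2} = \frac{9}{2} - \left(- \frac{21}{2} + p^{2}\right) = 15 - p^{2}$)
$L{\left(K \right)} = -129 + K^{2} - 537 K$ ($L{\left(K \right)} = \left(K^{2} - 537 K\right) + \left(15 - 12^{2}\right) = \left(K^{2} - 537 K\right) + \left(15 - 144\right) = \left(K^{2} - 537 K\right) - 129 = -129 + K^{2} - 537 K$)
$L{\left(m{\left(6,-14 \right)} \right)} + 423990 = \left(-129 + 2^{2} - 1074\right) + 423990 = \left(-129 + 4 - 1074\right) + 423990 = -1199 + 423990 = 422791$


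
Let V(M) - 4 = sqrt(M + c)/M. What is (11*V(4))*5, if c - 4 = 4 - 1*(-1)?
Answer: 220 + 55*sqrt(13)/4 ≈ 269.58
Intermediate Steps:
c = 9 (c = 4 + (4 - 1*(-1)) = 4 + (4 + 1) = 4 + 5 = 9)
V(M) = 4 + sqrt(9 + M)/M (V(M) = 4 + sqrt(M + 9)/M = 4 + sqrt(9 + M)/M)
(11*V(4))*5 = (11*(4 + sqrt(9 + 4)/4))*5 = (11*(4 + sqrt(13)/4))*5 = (44 + 11*sqrt(13)/4)*5 = 220 + 55*sqrt(13)/4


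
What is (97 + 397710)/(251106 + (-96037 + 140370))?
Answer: 397807/295439 ≈ 1.3465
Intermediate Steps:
(97 + 397710)/(251106 + (-96037 + 140370)) = 397807/(251106 + 44333) = 397807/295439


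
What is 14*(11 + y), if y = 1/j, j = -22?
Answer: 1687/11 ≈ 153.36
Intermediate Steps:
y = -1/22 (y = 1/(-22) = -1/22 ≈ -0.045455)
14*(11 + y) = 14*(11 - 1/22) = 14*(241/22) = 1687/11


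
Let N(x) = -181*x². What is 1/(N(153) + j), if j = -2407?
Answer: -1/4239436 ≈ -2.3588e-7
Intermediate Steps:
1/(N(153) + j) = 1/(-181*153² - 2407) = 1/(-181*23409 - 2407) = 1/(-4237029 - 2407) = 1/(-4239436) = -1/4239436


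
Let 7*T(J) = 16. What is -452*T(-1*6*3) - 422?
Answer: -10186/7 ≈ -1455.1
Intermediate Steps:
T(J) = 16/7 (T(J) = (⅐)*16 = 16/7)
-452*T(-1*6*3) - 422 = -452*16/7 - 422 = -7232/7 - 422 = -10186/7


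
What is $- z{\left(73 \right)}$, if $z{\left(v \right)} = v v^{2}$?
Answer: $-389017$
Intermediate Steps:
$z{\left(v \right)} = v^{3}$
$- z{\left(73 \right)} = - 73^{3} = \left(-1\right) 389017 = -389017$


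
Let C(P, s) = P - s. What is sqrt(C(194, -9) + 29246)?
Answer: 7*sqrt(601) ≈ 171.61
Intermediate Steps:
sqrt(C(194, -9) + 29246) = sqrt((194 - 1*(-9)) + 29246) = sqrt((194 + 9) + 29246) = sqrt(203 + 29246) = sqrt(29449) = 7*sqrt(601)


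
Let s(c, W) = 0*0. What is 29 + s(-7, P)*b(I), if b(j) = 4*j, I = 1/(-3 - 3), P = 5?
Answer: 29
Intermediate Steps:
s(c, W) = 0
I = -1/6 (I = 1/(-6) = -1/6 ≈ -0.16667)
29 + s(-7, P)*b(I) = 29 + 0*(4*(-1/6)) = 29 + 0*(-2/3) = 29 + 0 = 29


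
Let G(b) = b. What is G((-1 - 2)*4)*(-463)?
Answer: 5556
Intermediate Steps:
G((-1 - 2)*4)*(-463) = ((-1 - 2)*4)*(-463) = -3*4*(-463) = -12*(-463) = 5556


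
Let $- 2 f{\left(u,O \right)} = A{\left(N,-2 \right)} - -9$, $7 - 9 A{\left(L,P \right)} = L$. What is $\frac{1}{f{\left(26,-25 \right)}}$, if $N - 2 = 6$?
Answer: $- \frac{9}{40} \approx -0.225$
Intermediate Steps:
$N = 8$ ($N = 2 + 6 = 8$)
$A{\left(L,P \right)} = \frac{7}{9} - \frac{L}{9}$
$f{\left(u,O \right)} = - \frac{40}{9}$ ($f{\left(u,O \right)} = - \frac{\left(\frac{7}{9} - \frac{8}{9}\right) - -9}{2} = - \frac{\left(\frac{7}{9} - \frac{8}{9}\right) + 9}{2} = - \frac{- \frac{1}{9} + 9}{2} = \left(- \frac{1}{2}\right) \frac{80}{9} = - \frac{40}{9}$)
$\frac{1}{f{\left(26,-25 \right)}} = \frac{1}{- \frac{40}{9}} = - \frac{9}{40}$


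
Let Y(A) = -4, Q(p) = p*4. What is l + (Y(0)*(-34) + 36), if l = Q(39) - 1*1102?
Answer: -774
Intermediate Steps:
Q(p) = 4*p
l = -946 (l = 4*39 - 1*1102 = 156 - 1102 = -946)
l + (Y(0)*(-34) + 36) = -946 + (-4*(-34) + 36) = -946 + (136 + 36) = -946 + 172 = -774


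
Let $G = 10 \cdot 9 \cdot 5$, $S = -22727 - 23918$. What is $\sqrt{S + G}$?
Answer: $i \sqrt{46195} \approx 214.93 i$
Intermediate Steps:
$S = -46645$
$G = 450$ ($G = 90 \cdot 5 = 450$)
$\sqrt{S + G} = \sqrt{-46645 + 450} = \sqrt{-46195} = i \sqrt{46195}$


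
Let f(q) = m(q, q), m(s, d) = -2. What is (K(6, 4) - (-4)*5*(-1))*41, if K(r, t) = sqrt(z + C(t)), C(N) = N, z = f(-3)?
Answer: -820 + 41*sqrt(2) ≈ -762.02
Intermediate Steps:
f(q) = -2
z = -2
K(r, t) = sqrt(-2 + t)
(K(6, 4) - (-4)*5*(-1))*41 = (sqrt(-2 + 4) - (-4)*5*(-1))*41 = (sqrt(2) - (-4)*(-5))*41 = (sqrt(2) - 1*20)*41 = (sqrt(2) - 20)*41 = (-20 + sqrt(2))*41 = -820 + 41*sqrt(2)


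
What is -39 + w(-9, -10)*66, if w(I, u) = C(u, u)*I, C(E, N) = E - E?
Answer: -39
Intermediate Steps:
C(E, N) = 0
w(I, u) = 0 (w(I, u) = 0*I = 0)
-39 + w(-9, -10)*66 = -39 + 0*66 = -39 + 0 = -39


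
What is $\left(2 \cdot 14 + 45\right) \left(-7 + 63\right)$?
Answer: $4088$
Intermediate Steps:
$\left(2 \cdot 14 + 45\right) \left(-7 + 63\right) = \left(28 + 45\right) 56 = 73 \cdot 56 = 4088$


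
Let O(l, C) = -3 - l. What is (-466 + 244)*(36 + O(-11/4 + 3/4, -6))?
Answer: -7770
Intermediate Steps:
(-466 + 244)*(36 + O(-11/4 + 3/4, -6)) = (-466 + 244)*(36 + (-3 - (-11/4 + 3/4))) = -222*(36 + (-3 - (-11*¼ + 3*(¼)))) = -222*(36 + (-3 - (-11/4 + ¾))) = -222*(36 + (-3 - 1*(-2))) = -222*(36 + (-3 + 2)) = -222*(36 - 1) = -222*35 = -7770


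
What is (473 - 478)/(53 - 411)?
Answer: 5/358 ≈ 0.013966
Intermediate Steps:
(473 - 478)/(53 - 411) = -5/(-358) = -5*(-1/358) = 5/358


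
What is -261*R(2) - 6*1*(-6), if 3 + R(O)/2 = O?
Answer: 558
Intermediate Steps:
R(O) = -6 + 2*O
-261*R(2) - 6*1*(-6) = -261*(-6 + 2*2) - 6*1*(-6) = -261*(-6 + 4) - 6*(-6) = -261*(-2) + 36 = 522 + 36 = 558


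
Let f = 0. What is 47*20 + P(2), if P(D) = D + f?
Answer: 942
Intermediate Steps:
P(D) = D (P(D) = D + 0 = D)
47*20 + P(2) = 47*20 + 2 = 940 + 2 = 942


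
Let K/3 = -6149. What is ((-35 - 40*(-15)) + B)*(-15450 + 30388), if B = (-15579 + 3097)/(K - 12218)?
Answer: 258998136166/30665 ≈ 8.4460e+6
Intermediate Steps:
K = -18447 (K = 3*(-6149) = -18447)
B = 12482/30665 (B = (-15579 + 3097)/(-18447 - 12218) = -12482/(-30665) = -12482*(-1/30665) = 12482/30665 ≈ 0.40704)
((-35 - 40*(-15)) + B)*(-15450 + 30388) = ((-35 - 40*(-15)) + 12482/30665)*(-15450 + 30388) = ((-35 + 600) + 12482/30665)*14938 = (565 + 12482/30665)*14938 = (17338207/30665)*14938 = 258998136166/30665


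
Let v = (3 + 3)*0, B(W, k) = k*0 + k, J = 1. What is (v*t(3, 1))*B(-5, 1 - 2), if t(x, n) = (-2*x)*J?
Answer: 0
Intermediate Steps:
B(W, k) = k (B(W, k) = 0 + k = k)
t(x, n) = -2*x (t(x, n) = -2*x*1 = -2*x)
v = 0 (v = 6*0 = 0)
(v*t(3, 1))*B(-5, 1 - 2) = (0*(-2*3))*(1 - 2) = (0*(-6))*(-1) = 0*(-1) = 0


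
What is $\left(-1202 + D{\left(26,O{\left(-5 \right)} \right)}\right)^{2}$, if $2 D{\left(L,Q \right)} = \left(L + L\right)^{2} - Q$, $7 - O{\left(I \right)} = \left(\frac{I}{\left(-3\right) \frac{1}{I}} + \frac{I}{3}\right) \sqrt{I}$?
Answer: $\frac{85349}{4} - 1465 i \sqrt{5} \approx 21337.0 - 3275.8 i$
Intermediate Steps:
$O{\left(I \right)} = 7 - \sqrt{I} \left(- \frac{I^{2}}{3} + \frac{I}{3}\right)$ ($O{\left(I \right)} = 7 - \left(\frac{I}{\left(-3\right) \frac{1}{I}} + \frac{I}{3}\right) \sqrt{I} = 7 - \left(I \left(- \frac{I}{3}\right) + I \frac{1}{3}\right) \sqrt{I} = 7 - \left(- \frac{I^{2}}{3} + \frac{I}{3}\right) \sqrt{I} = 7 - \sqrt{I} \left(- \frac{I^{2}}{3} + \frac{I}{3}\right)$)
$D{\left(L,Q \right)} = 2 L^{2} - \frac{Q}{2}$ ($D{\left(L,Q \right)} = \frac{\left(L + L\right)^{2} - Q}{2} = \frac{\left(2 L\right)^{2} - Q}{2} = \frac{4 L^{2} - Q}{2} = \frac{- Q + 4 L^{2}}{2} = 2 L^{2} - \frac{Q}{2}$)
$\left(-1202 + D{\left(26,O{\left(-5 \right)} \right)}\right)^{2} = \left(-1202 + \left(2 \cdot 26^{2} - \frac{7 - \frac{\left(-5\right)^{\frac{3}{2}}}{3} + \frac{\left(-5\right)^{\frac{5}{2}}}{3}}{2}\right)\right)^{2} = \left(-1202 + \left(2 \cdot 676 - \frac{7 - \frac{\left(-5\right) i \sqrt{5}}{3} + \frac{25 i \sqrt{5}}{3}}{2}\right)\right)^{2} = \left(-1202 + \left(1352 - \frac{7 + \frac{5 i \sqrt{5}}{3} + \frac{25 i \sqrt{5}}{3}}{2}\right)\right)^{2} = \left(-1202 + \left(1352 - \frac{7 + 10 i \sqrt{5}}{2}\right)\right)^{2} = \left(-1202 + \left(1352 - \left(\frac{7}{2} + 5 i \sqrt{5}\right)\right)\right)^{2} = \left(-1202 + \left(\frac{2697}{2} - 5 i \sqrt{5}\right)\right)^{2} = \left(\frac{293}{2} - 5 i \sqrt{5}\right)^{2}$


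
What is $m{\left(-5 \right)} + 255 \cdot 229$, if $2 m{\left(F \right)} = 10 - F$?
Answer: $\frac{116805}{2} \approx 58403.0$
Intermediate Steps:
$m{\left(F \right)} = 5 - \frac{F}{2}$ ($m{\left(F \right)} = \frac{10 - F}{2} = 5 - \frac{F}{2}$)
$m{\left(-5 \right)} + 255 \cdot 229 = \left(5 - - \frac{5}{2}\right) + 255 \cdot 229 = \left(5 + \frac{5}{2}\right) + 58395 = \frac{15}{2} + 58395 = \frac{116805}{2}$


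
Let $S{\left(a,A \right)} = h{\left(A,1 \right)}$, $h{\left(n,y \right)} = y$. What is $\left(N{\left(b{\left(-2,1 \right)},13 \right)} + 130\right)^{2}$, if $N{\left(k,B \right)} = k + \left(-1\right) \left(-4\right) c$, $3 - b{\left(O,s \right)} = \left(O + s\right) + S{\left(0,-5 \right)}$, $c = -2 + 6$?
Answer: $22201$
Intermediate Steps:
$S{\left(a,A \right)} = 1$
$c = 4$
$b{\left(O,s \right)} = 2 - O - s$ ($b{\left(O,s \right)} = 3 - \left(\left(O + s\right) + 1\right) = 3 - \left(1 + O + s\right) = 2 - O - s$)
$N{\left(k,B \right)} = 16 + k$ ($N{\left(k,B \right)} = k + \left(-1\right) \left(-4\right) 4 = k + 4 \cdot 4 = k + 16 = 16 + k$)
$\left(N{\left(b{\left(-2,1 \right)},13 \right)} + 130\right)^{2} = \left(\left(16 - -3\right) + 130\right)^{2} = \left(\left(16 + \left(2 + 2 - 1\right)\right) + 130\right)^{2} = \left(\left(16 + 3\right) + 130\right)^{2} = \left(19 + 130\right)^{2} = 149^{2} = 22201$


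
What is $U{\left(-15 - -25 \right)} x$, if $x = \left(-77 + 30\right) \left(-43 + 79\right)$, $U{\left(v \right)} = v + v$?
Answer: $-33840$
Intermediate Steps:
$U{\left(v \right)} = 2 v$
$x = -1692$ ($x = \left(-47\right) 36 = -1692$)
$U{\left(-15 - -25 \right)} x = 2 \left(-15 - -25\right) \left(-1692\right) = 2 \left(-15 + 25\right) \left(-1692\right) = 2 \cdot 10 \left(-1692\right) = 20 \left(-1692\right) = -33840$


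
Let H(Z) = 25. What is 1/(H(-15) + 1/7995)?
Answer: 7995/199876 ≈ 0.040000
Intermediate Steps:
1/(H(-15) + 1/7995) = 1/(25 + 1/7995) = 1/(199876/7995) = 7995/199876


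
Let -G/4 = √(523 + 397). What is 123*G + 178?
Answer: 178 - 984*√230 ≈ -14745.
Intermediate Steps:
G = -8*√230 (G = -4*√(523 + 397) = -8*√230 ≈ -121.33)
123*G + 178 = 123*(-8*√230) + 178 = -984*√230 + 178 = 178 - 984*√230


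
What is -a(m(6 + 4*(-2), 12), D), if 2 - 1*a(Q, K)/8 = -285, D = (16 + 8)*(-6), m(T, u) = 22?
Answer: -2296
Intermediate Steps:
D = -144 (D = 24*(-6) = -144)
a(Q, K) = 2296 (a(Q, K) = 16 - 8*(-285) = 16 + 2280 = 2296)
-a(m(6 + 4*(-2), 12), D) = -1*2296 = -2296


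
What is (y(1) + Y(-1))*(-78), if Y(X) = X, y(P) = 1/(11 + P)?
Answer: 143/2 ≈ 71.500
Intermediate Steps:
(y(1) + Y(-1))*(-78) = (1/(11 + 1) - 1)*(-78) = (1/12 - 1)*(-78) = -11/12*(-78) = 143/2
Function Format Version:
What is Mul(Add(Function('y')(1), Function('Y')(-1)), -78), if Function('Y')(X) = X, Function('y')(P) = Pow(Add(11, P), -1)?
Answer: Rational(143, 2) ≈ 71.500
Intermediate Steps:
Mul(Add(Function('y')(1), Function('Y')(-1)), -78) = Mul(Add(Pow(Add(11, 1), -1), -1), -78) = Mul(Add(Pow(12, -1), -1), -78) = Mul(Add(Rational(1, 12), -1), -78) = Mul(Rational(-11, 12), -78) = Rational(143, 2)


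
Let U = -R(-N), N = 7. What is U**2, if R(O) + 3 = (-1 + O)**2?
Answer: 3721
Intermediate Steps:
R(O) = -3 + (-1 + O)**2
U = -61 (U = -(-3 + (-1 - 1*7)**2) = -(-3 + (-1 - 7)**2) = -(-3 + (-8)**2) = -(-3 + 64) = -1*61 = -61)
U**2 = (-61)**2 = 3721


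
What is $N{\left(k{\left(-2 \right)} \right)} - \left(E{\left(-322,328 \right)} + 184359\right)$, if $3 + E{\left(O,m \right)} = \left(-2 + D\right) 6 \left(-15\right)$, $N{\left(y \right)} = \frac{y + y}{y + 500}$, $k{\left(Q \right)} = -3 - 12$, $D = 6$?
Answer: $- \frac{17847618}{97} \approx -1.84 \cdot 10^{5}$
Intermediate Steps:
$k{\left(Q \right)} = -15$ ($k{\left(Q \right)} = -3 - 12 = -15$)
$N{\left(y \right)} = \frac{2 y}{500 + y}$
$E{\left(O,m \right)} = -363$ ($E{\left(O,m \right)} = -3 + \left(-2 + 6\right) 6 \left(-15\right) = -3 + 4 \cdot 6 \left(-15\right) = -3 + 24 \left(-15\right) = -3 - 360 = -363$)
$N{\left(k{\left(-2 \right)} \right)} - \left(E{\left(-322,328 \right)} + 184359\right) = 2 \left(-15\right) \frac{1}{500 - 15} - \left(-363 + 184359\right) = 2 \left(-15\right) \frac{1}{485} - 183996 = - \frac{6}{97} - 183996 = - \frac{17847618}{97}$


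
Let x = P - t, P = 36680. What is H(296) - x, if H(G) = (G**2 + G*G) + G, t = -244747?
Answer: -105899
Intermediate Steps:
H(G) = G + 2*G**2 (H(G) = (G**2 + G**2) + G = 2*G**2 + G = G + 2*G**2)
x = 281427 (x = 36680 - 1*(-244747) = 36680 + 244747 = 281427)
H(296) - x = 296*(1 + 2*296) - 1*281427 = 296*(1 + 592) - 281427 = 296*593 - 281427 = 175528 - 281427 = -105899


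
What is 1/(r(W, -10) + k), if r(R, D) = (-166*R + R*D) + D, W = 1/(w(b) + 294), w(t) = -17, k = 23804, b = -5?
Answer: 277/6590762 ≈ 4.2028e-5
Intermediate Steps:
W = 1/277 (W = 1/(-17 + 294) = 1/277 ≈ 0.0036101)
r(R, D) = D - 166*R + D*R (r(R, D) = (-166*R + D*R) + D = D - 166*R + D*R)
1/(r(W, -10) + k) = 1/((-10 - 166*1/277 - 10*1/277) + 23804) = 1/((-10 - 166/277 - 10/277) + 23804) = 1/(-2946/277 + 23804) = 1/(6590762/277) = 277/6590762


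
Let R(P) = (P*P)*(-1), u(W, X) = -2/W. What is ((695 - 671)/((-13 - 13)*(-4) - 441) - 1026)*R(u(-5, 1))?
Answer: 1383144/8425 ≈ 164.17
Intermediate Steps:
R(P) = -P² (R(P) = P²*(-1) = -P²)
((695 - 671)/((-13 - 13)*(-4) - 441) - 1026)*R(u(-5, 1)) = ((695 - 671)/((-13 - 13)*(-4) - 441) - 1026)*(-(-2/(-5))²) = (24/(-26*(-4) - 441) - 1026)*(-(-2*(-⅕))²) = (24/(104 - 441) - 1026)*(-(⅖)²) = (24/(-337) - 1026)*(-1*4/25) = (24*(-1/337) - 1026)*(-4/25) = (-24/337 - 1026)*(-4/25) = -345786/337*(-4/25) = 1383144/8425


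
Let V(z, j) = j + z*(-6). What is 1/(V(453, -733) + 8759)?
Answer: 1/5308 ≈ 0.00018839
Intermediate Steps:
V(z, j) = j - 6*z
1/(V(453, -733) + 8759) = 1/((-733 - 6*453) + 8759) = 1/((-733 - 2718) + 8759) = 1/(-3451 + 8759) = 1/5308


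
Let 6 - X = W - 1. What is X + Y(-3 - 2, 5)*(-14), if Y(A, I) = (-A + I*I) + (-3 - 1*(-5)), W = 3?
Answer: -444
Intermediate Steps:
X = 4 (X = 6 - (3 - 1) = 6 - 1*2 = 6 - 2 = 4)
Y(A, I) = 2 + I**2 - A (Y(A, I) = (-A + I**2) + (-3 + 5) = (I**2 - A) + 2 = 2 + I**2 - A)
X + Y(-3 - 2, 5)*(-14) = 4 + (2 + 5**2 - (-3 - 2))*(-14) = 4 + (2 + 25 - 1*(-5))*(-14) = 4 + (2 + 25 + 5)*(-14) = 4 + 32*(-14) = 4 - 448 = -444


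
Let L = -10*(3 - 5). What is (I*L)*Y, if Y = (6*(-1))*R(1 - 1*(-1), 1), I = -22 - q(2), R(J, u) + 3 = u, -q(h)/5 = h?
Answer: -2880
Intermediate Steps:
q(h) = -5*h
R(J, u) = -3 + u
I = -12 (I = -22 - (-5)*2 = -22 - 1*(-10) = -22 + 10 = -12)
L = 20 (L = -(-20) = -10*(-2) = 20)
Y = 12 (Y = (6*(-1))*(-3 + 1) = -6*(-2) = 12)
(I*L)*Y = -12*20*12 = -240*12 = -2880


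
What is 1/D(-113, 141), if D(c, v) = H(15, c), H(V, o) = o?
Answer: -1/113 ≈ -0.0088496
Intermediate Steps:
D(c, v) = c
1/D(-113, 141) = 1/(-113) = -1/113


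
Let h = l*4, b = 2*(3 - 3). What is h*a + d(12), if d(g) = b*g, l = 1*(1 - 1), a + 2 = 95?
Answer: 0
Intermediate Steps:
a = 93 (a = -2 + 95 = 93)
b = 0 (b = 2*0 = 0)
l = 0 (l = 1*0 = 0)
h = 0 (h = 0*4 = 0)
d(g) = 0 (d(g) = 0*g = 0)
h*a + d(12) = 0*93 + 0 = 0 + 0 = 0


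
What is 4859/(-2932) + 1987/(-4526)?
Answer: -13908859/6635116 ≈ -2.0962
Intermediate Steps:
4859/(-2932) + 1987/(-4526) = 4859*(-1/2932) + 1987*(-1/4526) = -4859/2932 - 1987/4526 = -13908859/6635116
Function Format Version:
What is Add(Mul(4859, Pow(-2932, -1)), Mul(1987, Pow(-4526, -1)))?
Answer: Rational(-13908859, 6635116) ≈ -2.0962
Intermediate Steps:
Add(Mul(4859, Pow(-2932, -1)), Mul(1987, Pow(-4526, -1))) = Add(Mul(4859, Rational(-1, 2932)), Mul(1987, Rational(-1, 4526))) = Add(Rational(-4859, 2932), Rational(-1987, 4526)) = Rational(-13908859, 6635116)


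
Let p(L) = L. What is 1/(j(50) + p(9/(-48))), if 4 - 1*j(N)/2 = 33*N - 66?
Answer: -16/50563 ≈ -0.00031644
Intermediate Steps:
j(N) = 140 - 66*N (j(N) = 8 - 2*(33*N - 66) = 8 - 2*(-66 + 33*N) = 8 + (132 - 66*N) = 140 - 66*N)
1/(j(50) + p(9/(-48))) = 1/((140 - 66*50) + 9/(-48)) = 1/((140 - 3300) + 9*(-1/48)) = 1/(-3160 - 3/16) = 1/(-50563/16) = -16/50563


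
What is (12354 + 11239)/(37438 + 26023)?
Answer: 23593/63461 ≈ 0.37177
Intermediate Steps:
(12354 + 11239)/(37438 + 26023) = 23593/63461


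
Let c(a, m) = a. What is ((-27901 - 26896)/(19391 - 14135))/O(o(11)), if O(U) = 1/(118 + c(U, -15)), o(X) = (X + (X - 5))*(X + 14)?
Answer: -9918257/1752 ≈ -5661.1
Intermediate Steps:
o(X) = (-5 + 2*X)*(14 + X) (o(X) = (X + (-5 + X))*(14 + X) = (-5 + 2*X)*(14 + X))
O(U) = 1/(118 + U)
((-27901 - 26896)/(19391 - 14135))/O(o(11)) = ((-27901 - 26896)/(19391 - 14135))/(1/(118 + (-70 + 2*11**2 + 23*11))) = (-54797/5256)/(1/(118 + (-70 + 2*121 + 253))) = (-54797*1/5256)/(1/(118 + (-70 + 242 + 253))) = -54797/(5256*(1/(118 + 425))) = -54797/(5256*(1/543)) = -54797/(5256*1/543) = -54797/5256*543 = -9918257/1752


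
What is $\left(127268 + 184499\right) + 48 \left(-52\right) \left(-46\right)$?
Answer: $426583$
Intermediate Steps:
$\left(127268 + 184499\right) + 48 \left(-52\right) \left(-46\right) = 311767 - -114816 = 311767 + 114816 = 426583$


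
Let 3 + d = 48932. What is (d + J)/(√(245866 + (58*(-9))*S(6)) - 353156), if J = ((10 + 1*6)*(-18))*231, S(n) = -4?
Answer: 3107596222/62359456191 + 17599*√247954/124718912382 ≈ 0.049904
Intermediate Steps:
d = 48929 (d = -3 + 48932 = 48929)
J = -66528 (J = ((10 + 6)*(-18))*231 = (16*(-18))*231 = -288*231 = -66528)
(d + J)/(√(245866 + (58*(-9))*S(6)) - 353156) = (48929 - 66528)/(√(245866 + (58*(-9))*(-4)) - 353156) = -17599/(√(245866 - 522*(-4)) - 353156) = -17599/(√(245866 + 2088) - 353156) = -17599/(√247954 - 353156) = -17599/(-353156 + √247954)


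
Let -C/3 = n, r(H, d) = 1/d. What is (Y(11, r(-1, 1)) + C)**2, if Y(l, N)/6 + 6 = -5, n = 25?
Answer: 19881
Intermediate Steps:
Y(l, N) = -66 (Y(l, N) = -36 + 6*(-5) = -36 - 30 = -66)
C = -75 (C = -3*25 = -75)
(Y(11, r(-1, 1)) + C)**2 = (-66 - 75)**2 = (-141)**2 = 19881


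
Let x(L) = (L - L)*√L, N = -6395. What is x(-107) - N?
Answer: 6395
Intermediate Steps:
x(L) = 0 (x(L) = 0*√L = 0)
x(-107) - N = 0 - 1*(-6395) = 0 + 6395 = 6395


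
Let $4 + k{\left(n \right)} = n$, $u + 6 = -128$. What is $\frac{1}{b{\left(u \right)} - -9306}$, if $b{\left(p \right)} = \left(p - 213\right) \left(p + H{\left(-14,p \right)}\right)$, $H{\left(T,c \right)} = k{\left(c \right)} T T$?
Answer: $\frac{1}{9441460} \approx 1.0592 \cdot 10^{-7}$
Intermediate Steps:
$u = -134$ ($u = -6 - 128 = -134$)
$k{\left(n \right)} = -4 + n$
$H{\left(T,c \right)} = T^{2} \left(-4 + c\right)$ ($H{\left(T,c \right)} = \left(-4 + c\right) T T = T \left(-4 + c\right) T = T^{2} \left(-4 + c\right)$)
$b{\left(p \right)} = \left(-784 + 197 p\right) \left(-213 + p\right)$ ($b{\left(p \right)} = \left(p - 213\right) \left(p + \left(-14\right)^{2} \left(-4 + p\right)\right) = \left(-213 + p\right) \left(p + 196 \left(-4 + p\right)\right) = \left(-213 + p\right) \left(p + \left(-784 + 196 p\right)\right) = \left(-213 + p\right) \left(-784 + 197 p\right) = \left(-784 + 197 p\right) \left(-213 + p\right)$)
$\frac{1}{b{\left(u \right)} - -9306} = \frac{1}{\left(166992 - -5727830 + 197 \left(-134\right)^{2}\right) - -9306} = \frac{1}{\left(166992 + 5727830 + 197 \cdot 17956\right) + 9306} = \frac{1}{\left(166992 + 5727830 + 3537332\right) + 9306} = \frac{1}{9432154 + 9306} = \frac{1}{9441460}$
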